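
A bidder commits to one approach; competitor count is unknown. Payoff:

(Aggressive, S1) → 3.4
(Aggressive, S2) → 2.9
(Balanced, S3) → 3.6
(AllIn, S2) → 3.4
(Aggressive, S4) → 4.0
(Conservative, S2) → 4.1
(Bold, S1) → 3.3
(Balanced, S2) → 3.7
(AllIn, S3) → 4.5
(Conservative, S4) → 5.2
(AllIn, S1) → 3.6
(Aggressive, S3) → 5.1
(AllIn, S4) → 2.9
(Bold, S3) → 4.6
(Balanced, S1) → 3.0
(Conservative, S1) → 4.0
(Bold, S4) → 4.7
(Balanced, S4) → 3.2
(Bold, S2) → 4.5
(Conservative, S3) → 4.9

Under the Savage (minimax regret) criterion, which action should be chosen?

Column bests: S1=4.0, S2=4.5, S3=5.1, S4=5.2.
Conservative regrets: 0.0, 0.4, 0.2, 0.0 → max 0.4
Balanced regrets: 1.0, 0.8, 1.5, 2.0 → max 2.0
Aggressive regrets: 0.6, 1.6, 0.0, 1.2 → max 1.6
Bold regrets: 0.7, 0.0, 0.5, 0.5 → max 0.7
AllIn regrets: 0.4, 1.1, 0.6, 2.3 → max 2.3
Smallest max regret = 0.4 → Conservative.

Conservative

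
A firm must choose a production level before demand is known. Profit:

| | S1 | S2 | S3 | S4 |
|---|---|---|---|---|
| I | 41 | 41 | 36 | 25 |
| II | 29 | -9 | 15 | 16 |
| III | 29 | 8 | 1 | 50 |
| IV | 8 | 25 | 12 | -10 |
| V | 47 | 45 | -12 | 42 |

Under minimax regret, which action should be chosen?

Column bests: S1=47, S2=45, S3=36, S4=50.
I regrets: 6, 4, 0, 25 → max 25
II regrets: 18, 54, 21, 34 → max 54
III regrets: 18, 37, 35, 0 → max 37
IV regrets: 39, 20, 24, 60 → max 60
V regrets: 0, 0, 48, 8 → max 48
Smallest max regret = 25 → I.

I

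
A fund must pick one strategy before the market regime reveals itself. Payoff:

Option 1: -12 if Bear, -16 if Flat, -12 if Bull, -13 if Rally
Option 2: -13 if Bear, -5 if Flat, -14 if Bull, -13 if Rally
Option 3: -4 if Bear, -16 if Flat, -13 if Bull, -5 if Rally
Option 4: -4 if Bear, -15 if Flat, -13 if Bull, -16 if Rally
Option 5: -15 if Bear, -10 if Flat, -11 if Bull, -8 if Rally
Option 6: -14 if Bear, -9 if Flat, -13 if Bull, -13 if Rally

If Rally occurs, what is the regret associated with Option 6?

Best payoff under Rally is -5.
Regret = -5 − (-13) = 8.

8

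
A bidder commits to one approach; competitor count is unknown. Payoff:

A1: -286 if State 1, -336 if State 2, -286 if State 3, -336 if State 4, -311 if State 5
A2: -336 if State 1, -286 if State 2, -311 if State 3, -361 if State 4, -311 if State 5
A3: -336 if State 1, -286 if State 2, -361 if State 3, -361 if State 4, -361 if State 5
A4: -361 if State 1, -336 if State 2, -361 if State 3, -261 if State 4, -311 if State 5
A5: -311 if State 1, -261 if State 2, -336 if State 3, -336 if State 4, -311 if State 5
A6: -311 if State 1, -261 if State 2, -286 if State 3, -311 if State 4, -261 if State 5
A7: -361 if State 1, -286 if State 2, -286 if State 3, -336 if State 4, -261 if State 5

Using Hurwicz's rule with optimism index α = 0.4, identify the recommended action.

A6

A1: 0.4·(-286) + 0.6·(-336) = -316
A2: 0.4·(-286) + 0.6·(-361) = -331
A3: 0.4·(-286) + 0.6·(-361) = -331
A4: 0.4·(-261) + 0.6·(-361) = -321
A5: 0.4·(-261) + 0.6·(-336) = -306
A6: 0.4·(-261) + 0.6·(-311) = -291
A7: 0.4·(-261) + 0.6·(-361) = -321
Highest Hurwicz score = -291 → A6.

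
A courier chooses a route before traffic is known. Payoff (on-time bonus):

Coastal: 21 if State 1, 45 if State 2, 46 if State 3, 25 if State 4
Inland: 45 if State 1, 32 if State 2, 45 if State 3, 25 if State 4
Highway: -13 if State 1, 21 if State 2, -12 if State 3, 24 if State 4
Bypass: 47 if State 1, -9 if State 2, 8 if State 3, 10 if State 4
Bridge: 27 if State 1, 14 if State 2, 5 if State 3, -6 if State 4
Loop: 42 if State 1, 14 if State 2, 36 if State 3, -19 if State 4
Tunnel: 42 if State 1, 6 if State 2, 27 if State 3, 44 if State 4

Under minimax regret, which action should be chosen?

Column bests: State 1=47, State 2=45, State 3=46, State 4=44.
Coastal regrets: 26, 0, 0, 19 → max 26
Inland regrets: 2, 13, 1, 19 → max 19
Highway regrets: 60, 24, 58, 20 → max 60
Bypass regrets: 0, 54, 38, 34 → max 54
Bridge regrets: 20, 31, 41, 50 → max 50
Loop regrets: 5, 31, 10, 63 → max 63
Tunnel regrets: 5, 39, 19, 0 → max 39
Smallest max regret = 19 → Inland.

Inland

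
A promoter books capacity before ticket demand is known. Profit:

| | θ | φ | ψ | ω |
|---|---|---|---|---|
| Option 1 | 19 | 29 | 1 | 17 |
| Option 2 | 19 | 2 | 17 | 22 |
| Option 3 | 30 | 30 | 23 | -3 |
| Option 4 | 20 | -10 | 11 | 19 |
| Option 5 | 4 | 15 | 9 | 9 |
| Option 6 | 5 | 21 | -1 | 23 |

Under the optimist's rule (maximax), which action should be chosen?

Option 3

Row maxima: Option 1=29, Option 2=22, Option 3=30, Option 4=20, Option 5=15, Option 6=23
Best best-case = 30 → Option 3.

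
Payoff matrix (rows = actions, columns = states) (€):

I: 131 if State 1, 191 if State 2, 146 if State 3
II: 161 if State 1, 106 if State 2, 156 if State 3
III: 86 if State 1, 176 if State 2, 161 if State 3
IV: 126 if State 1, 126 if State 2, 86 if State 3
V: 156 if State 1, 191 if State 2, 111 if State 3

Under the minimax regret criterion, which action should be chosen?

Column bests: State 1=161, State 2=191, State 3=161.
I regrets: 30, 0, 15 → max 30
II regrets: 0, 85, 5 → max 85
III regrets: 75, 15, 0 → max 75
IV regrets: 35, 65, 75 → max 75
V regrets: 5, 0, 50 → max 50
Smallest max regret = 30 → I.

I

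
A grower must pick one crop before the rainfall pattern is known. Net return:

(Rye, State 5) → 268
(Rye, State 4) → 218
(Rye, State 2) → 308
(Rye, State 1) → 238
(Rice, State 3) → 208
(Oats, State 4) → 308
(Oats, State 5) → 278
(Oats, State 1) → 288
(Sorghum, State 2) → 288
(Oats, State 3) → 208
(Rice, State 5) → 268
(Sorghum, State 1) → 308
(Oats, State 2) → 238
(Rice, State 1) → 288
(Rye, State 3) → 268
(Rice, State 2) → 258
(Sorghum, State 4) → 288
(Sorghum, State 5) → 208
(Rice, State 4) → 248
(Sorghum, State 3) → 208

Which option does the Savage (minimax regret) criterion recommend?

Rice

Column bests: State 1=308, State 2=308, State 3=268, State 4=308, State 5=278.
Oats regrets: 20, 70, 60, 0, 0 → max 70
Sorghum regrets: 0, 20, 60, 20, 70 → max 70
Rice regrets: 20, 50, 60, 60, 10 → max 60
Rye regrets: 70, 0, 0, 90, 10 → max 90
Smallest max regret = 60 → Rice.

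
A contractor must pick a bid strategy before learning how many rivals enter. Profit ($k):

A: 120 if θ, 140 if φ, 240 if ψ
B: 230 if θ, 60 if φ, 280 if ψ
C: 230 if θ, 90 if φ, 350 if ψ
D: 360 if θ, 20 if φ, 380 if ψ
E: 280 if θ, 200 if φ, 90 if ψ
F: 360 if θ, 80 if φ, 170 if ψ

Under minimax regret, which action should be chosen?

C

Column bests: θ=360, φ=200, ψ=380.
A regrets: 240, 60, 140 → max 240
B regrets: 130, 140, 100 → max 140
C regrets: 130, 110, 30 → max 130
D regrets: 0, 180, 0 → max 180
E regrets: 80, 0, 290 → max 290
F regrets: 0, 120, 210 → max 210
Smallest max regret = 130 → C.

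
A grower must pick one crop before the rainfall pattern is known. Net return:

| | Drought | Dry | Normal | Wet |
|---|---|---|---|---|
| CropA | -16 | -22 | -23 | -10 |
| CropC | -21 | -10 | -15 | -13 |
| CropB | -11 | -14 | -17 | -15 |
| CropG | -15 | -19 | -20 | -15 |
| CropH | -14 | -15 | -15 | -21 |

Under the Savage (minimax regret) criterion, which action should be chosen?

Column bests: Drought=-11, Dry=-10, Normal=-15, Wet=-10.
CropA regrets: 5, 12, 8, 0 → max 12
CropC regrets: 10, 0, 0, 3 → max 10
CropB regrets: 0, 4, 2, 5 → max 5
CropG regrets: 4, 9, 5, 5 → max 9
CropH regrets: 3, 5, 0, 11 → max 11
Smallest max regret = 5 → CropB.

CropB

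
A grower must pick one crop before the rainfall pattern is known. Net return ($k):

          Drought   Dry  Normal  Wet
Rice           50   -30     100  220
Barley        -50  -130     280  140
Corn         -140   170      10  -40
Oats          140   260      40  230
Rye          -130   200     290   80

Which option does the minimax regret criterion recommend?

Column bests: Drought=140, Dry=260, Normal=290, Wet=230.
Rice regrets: 90, 290, 190, 10 → max 290
Barley regrets: 190, 390, 10, 90 → max 390
Corn regrets: 280, 90, 280, 270 → max 280
Oats regrets: 0, 0, 250, 0 → max 250
Rye regrets: 270, 60, 0, 150 → max 270
Smallest max regret = 250 → Oats.

Oats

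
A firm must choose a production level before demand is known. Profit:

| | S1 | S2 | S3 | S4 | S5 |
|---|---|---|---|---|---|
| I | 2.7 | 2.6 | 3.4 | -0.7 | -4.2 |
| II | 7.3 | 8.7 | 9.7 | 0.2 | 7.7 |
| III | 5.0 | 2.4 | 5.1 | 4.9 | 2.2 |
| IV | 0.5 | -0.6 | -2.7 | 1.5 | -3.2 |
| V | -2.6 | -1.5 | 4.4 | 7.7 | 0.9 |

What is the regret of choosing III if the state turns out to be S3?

Best payoff under S3 is 9.7.
Regret = 9.7 − 5.1 = 4.6.

4.6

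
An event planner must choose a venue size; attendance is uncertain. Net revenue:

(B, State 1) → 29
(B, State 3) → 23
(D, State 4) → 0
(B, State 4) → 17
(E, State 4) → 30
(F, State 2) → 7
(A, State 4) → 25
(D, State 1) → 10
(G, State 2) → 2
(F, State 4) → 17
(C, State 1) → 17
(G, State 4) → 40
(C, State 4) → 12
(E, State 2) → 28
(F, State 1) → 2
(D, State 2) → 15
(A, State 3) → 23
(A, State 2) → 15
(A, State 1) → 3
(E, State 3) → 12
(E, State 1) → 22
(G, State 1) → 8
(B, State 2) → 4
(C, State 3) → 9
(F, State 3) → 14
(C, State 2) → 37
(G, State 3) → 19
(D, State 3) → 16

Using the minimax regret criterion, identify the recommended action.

E

Column bests: State 1=29, State 2=37, State 3=23, State 4=40.
A regrets: 26, 22, 0, 15 → max 26
B regrets: 0, 33, 0, 23 → max 33
C regrets: 12, 0, 14, 28 → max 28
D regrets: 19, 22, 7, 40 → max 40
E regrets: 7, 9, 11, 10 → max 11
F regrets: 27, 30, 9, 23 → max 30
G regrets: 21, 35, 4, 0 → max 35
Smallest max regret = 11 → E.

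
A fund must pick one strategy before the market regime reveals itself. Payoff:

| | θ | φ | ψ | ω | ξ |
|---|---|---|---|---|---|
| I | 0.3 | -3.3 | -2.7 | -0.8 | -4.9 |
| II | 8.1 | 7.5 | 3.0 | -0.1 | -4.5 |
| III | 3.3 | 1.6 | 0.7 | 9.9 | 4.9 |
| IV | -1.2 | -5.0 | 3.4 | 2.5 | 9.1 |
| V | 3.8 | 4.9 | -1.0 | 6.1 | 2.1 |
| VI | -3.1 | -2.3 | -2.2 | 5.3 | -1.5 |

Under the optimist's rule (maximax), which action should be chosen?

III

Row maxima: I=0.3, II=8.1, III=9.9, IV=9.1, V=6.1, VI=5.3
Best best-case = 9.9 → III.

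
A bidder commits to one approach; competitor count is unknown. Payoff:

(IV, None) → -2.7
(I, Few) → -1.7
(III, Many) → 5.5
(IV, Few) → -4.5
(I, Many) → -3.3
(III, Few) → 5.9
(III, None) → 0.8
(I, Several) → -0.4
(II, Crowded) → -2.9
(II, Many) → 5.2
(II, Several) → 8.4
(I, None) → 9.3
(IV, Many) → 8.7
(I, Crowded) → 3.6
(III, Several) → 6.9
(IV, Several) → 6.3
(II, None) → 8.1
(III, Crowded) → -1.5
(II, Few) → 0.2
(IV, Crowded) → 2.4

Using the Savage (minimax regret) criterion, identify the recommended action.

Column bests: None=9.3, Few=5.9, Several=8.4, Many=8.7, Crowded=3.6.
I regrets: 0.0, 7.6, 8.8, 12.0, 0.0 → max 12.0
II regrets: 1.2, 5.7, 0.0, 3.5, 6.5 → max 6.5
III regrets: 8.5, 0.0, 1.5, 3.2, 5.1 → max 8.5
IV regrets: 12.0, 10.4, 2.1, 0.0, 1.2 → max 12.0
Smallest max regret = 6.5 → II.

II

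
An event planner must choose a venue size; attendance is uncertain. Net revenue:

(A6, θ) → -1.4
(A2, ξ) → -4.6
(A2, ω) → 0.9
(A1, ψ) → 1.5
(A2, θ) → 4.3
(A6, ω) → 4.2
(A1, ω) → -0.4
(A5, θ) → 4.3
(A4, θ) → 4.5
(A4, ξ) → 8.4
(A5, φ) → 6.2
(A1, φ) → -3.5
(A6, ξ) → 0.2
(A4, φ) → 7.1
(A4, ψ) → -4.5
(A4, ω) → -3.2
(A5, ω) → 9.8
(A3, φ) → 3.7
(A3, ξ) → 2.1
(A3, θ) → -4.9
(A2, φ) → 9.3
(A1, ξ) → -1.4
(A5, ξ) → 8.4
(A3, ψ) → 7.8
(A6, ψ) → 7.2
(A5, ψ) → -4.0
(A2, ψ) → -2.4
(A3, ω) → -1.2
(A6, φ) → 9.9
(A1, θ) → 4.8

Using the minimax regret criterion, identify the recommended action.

A6

Column bests: θ=4.8, φ=9.9, ψ=7.8, ω=9.8, ξ=8.4.
A1 regrets: 0.0, 13.4, 6.3, 10.2, 9.8 → max 13.4
A2 regrets: 0.5, 0.6, 10.2, 8.9, 13.0 → max 13.0
A3 regrets: 9.7, 6.2, 0.0, 11.0, 6.3 → max 11.0
A4 regrets: 0.3, 2.8, 12.3, 13.0, 0.0 → max 13.0
A5 regrets: 0.5, 3.7, 11.8, 0.0, 0.0 → max 11.8
A6 regrets: 6.2, 0.0, 0.6, 5.6, 8.2 → max 8.2
Smallest max regret = 8.2 → A6.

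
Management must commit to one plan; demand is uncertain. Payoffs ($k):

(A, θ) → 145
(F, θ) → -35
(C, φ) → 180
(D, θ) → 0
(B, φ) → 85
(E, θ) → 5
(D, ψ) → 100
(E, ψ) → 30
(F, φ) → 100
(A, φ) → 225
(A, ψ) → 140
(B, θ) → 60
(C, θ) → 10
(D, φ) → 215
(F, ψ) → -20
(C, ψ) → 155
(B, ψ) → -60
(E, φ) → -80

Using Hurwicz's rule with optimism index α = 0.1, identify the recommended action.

A

A: 0.1·225 + 0.9·140 = 148.5
B: 0.1·85 + 0.9·(-60) = -45.5
C: 0.1·180 + 0.9·10 = 27
D: 0.1·215 + 0.9·0 = 21.5
E: 0.1·30 + 0.9·(-80) = -69
F: 0.1·100 + 0.9·(-35) = -21.5
Highest Hurwicz score = 148.5 → A.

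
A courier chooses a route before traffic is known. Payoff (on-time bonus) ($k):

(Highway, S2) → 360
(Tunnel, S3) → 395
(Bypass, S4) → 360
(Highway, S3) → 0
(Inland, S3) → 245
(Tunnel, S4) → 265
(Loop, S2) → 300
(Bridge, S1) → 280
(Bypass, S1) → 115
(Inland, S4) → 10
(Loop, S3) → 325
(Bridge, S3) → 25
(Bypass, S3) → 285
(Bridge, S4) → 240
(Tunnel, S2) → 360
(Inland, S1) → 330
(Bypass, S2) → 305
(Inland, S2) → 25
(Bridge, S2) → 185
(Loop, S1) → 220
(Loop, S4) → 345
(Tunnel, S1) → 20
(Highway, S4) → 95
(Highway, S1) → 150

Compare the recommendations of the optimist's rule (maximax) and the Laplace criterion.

maximax → Tunnel; laplace → Loop (disagree)

Row maxima: Highway=360, Bypass=360, Bridge=280, Inland=330, Tunnel=395, Loop=345
Best best-case = 395 → Tunnel.
Row averages: Highway=151.25, Bypass=266.25, Bridge=182.5, Inland=152.5, Tunnel=260, Loop=297.5
Highest average = 297.5 → Loop.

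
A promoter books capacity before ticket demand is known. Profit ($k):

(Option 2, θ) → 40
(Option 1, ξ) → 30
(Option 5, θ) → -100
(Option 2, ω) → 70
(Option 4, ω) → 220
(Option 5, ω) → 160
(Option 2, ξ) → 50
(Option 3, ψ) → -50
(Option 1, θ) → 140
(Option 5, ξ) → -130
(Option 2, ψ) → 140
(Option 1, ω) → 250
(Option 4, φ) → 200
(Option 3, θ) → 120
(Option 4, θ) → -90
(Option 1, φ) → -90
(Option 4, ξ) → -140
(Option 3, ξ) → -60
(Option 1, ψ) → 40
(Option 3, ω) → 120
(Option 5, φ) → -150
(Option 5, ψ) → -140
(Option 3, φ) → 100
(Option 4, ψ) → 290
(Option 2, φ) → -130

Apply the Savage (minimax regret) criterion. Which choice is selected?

Column bests: θ=140, φ=200, ψ=290, ω=250, ξ=50.
Option 1 regrets: 0, 290, 250, 0, 20 → max 290
Option 2 regrets: 100, 330, 150, 180, 0 → max 330
Option 3 regrets: 20, 100, 340, 130, 110 → max 340
Option 4 regrets: 230, 0, 0, 30, 190 → max 230
Option 5 regrets: 240, 350, 430, 90, 180 → max 430
Smallest max regret = 230 → Option 4.

Option 4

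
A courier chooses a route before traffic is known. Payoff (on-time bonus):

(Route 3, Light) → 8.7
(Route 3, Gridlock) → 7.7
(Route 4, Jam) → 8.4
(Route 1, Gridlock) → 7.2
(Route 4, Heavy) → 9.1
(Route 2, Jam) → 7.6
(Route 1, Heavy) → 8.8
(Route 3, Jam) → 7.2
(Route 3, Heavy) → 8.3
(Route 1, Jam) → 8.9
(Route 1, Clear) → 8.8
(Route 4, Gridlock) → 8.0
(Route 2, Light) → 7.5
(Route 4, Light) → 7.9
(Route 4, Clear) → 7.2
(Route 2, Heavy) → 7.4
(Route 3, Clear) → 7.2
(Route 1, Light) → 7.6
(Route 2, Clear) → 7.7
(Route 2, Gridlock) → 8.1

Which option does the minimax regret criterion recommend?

Route 1

Column bests: Clear=8.8, Light=8.7, Heavy=9.1, Jam=8.9, Gridlock=8.1.
Route 1 regrets: 0.0, 1.1, 0.3, 0.0, 0.9 → max 1.1
Route 2 regrets: 1.1, 1.2, 1.7, 1.3, 0.0 → max 1.7
Route 3 regrets: 1.6, 0.0, 0.8, 1.7, 0.4 → max 1.7
Route 4 regrets: 1.6, 0.8, 0.0, 0.5, 0.1 → max 1.6
Smallest max regret = 1.1 → Route 1.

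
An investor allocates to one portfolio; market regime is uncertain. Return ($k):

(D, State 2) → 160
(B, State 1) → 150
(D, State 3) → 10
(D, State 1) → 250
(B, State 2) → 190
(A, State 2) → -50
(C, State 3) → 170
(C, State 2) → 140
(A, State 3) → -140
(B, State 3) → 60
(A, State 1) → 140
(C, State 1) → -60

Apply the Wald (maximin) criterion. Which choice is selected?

Row minima: A=-140, B=60, C=-60, D=10
Best worst-case = 60 → B.

B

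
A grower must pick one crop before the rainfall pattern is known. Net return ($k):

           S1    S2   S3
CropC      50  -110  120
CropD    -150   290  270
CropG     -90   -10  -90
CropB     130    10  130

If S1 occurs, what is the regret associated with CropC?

Best payoff under S1 is 130.
Regret = 130 − 50 = 80.

80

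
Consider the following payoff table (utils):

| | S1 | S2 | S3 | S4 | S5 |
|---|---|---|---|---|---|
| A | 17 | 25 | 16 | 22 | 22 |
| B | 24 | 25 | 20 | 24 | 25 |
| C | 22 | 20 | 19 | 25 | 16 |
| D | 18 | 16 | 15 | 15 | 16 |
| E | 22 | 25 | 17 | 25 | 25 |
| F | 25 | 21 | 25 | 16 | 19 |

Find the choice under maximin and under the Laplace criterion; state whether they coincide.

maximin → B; laplace → B (agree)

Row minima: A=16, B=20, C=16, D=15, E=17, F=16
Best worst-case = 20 → B.
Row averages: A=20.4, B=23.6, C=20.4, D=16, E=22.8, F=21.2
Highest average = 23.6 → B.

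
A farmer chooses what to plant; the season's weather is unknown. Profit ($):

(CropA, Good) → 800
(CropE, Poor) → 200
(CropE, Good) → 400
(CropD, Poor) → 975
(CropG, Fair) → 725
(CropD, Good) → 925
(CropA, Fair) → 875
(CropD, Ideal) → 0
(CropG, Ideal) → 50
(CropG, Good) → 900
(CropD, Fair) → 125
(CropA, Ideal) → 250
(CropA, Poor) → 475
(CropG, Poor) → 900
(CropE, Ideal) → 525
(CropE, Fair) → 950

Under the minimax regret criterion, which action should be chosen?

CropG

Column bests: Poor=975, Fair=950, Good=925, Ideal=525.
CropE regrets: 775, 0, 525, 0 → max 775
CropD regrets: 0, 825, 0, 525 → max 825
CropA regrets: 500, 75, 125, 275 → max 500
CropG regrets: 75, 225, 25, 475 → max 475
Smallest max regret = 475 → CropG.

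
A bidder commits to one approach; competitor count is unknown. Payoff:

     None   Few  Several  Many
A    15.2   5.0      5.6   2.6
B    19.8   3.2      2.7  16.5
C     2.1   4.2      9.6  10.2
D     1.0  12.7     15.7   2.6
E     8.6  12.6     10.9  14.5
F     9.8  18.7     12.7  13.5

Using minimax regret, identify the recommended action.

Column bests: None=19.8, Few=18.7, Several=15.7, Many=16.5.
A regrets: 4.6, 13.7, 10.1, 13.9 → max 13.9
B regrets: 0.0, 15.5, 13.0, 0.0 → max 15.5
C regrets: 17.7, 14.5, 6.1, 6.3 → max 17.7
D regrets: 18.8, 6.0, 0.0, 13.9 → max 18.8
E regrets: 11.2, 6.1, 4.8, 2.0 → max 11.2
F regrets: 10.0, 0.0, 3.0, 3.0 → max 10.0
Smallest max regret = 10.0 → F.

F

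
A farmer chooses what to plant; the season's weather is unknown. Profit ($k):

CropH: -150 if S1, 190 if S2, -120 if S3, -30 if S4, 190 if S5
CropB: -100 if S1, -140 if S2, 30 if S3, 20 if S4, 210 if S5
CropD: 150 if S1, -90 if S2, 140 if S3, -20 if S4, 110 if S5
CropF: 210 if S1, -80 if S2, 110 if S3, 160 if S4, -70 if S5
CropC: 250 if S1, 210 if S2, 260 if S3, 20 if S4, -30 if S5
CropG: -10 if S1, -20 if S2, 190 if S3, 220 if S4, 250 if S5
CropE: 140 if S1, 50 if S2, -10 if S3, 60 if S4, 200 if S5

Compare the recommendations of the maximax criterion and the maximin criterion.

Row maxima: CropH=190, CropB=210, CropD=150, CropF=210, CropC=260, CropG=250, CropE=200
Best best-case = 260 → CropC.
Row minima: CropH=-150, CropB=-140, CropD=-90, CropF=-80, CropC=-30, CropG=-20, CropE=-10
Best worst-case = -10 → CropE.

maximax → CropC; maximin → CropE (disagree)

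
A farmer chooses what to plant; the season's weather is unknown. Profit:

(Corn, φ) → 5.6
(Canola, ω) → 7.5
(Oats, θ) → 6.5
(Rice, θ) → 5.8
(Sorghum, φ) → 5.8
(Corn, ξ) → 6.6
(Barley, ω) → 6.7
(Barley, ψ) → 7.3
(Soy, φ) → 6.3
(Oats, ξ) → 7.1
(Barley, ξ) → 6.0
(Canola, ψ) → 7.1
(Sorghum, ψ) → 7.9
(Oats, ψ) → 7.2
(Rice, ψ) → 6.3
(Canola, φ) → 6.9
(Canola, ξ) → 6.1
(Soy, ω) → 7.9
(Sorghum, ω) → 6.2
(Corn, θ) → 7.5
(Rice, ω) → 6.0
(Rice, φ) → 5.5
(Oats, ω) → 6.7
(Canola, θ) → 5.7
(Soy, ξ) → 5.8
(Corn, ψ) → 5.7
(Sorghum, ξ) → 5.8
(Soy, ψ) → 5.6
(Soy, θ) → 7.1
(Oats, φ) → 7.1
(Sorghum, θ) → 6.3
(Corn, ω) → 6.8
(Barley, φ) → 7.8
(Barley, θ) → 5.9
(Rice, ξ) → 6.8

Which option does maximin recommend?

Row minima: Rice=5.5, Oats=6.5, Sorghum=5.8, Corn=5.6, Soy=5.6, Barley=5.9, Canola=5.7
Best worst-case = 6.5 → Oats.

Oats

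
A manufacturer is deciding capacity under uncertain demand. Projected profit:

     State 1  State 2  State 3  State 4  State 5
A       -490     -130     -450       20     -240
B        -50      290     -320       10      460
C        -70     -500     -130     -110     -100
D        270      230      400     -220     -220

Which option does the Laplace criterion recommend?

Row averages: A=-258, B=78, C=-182, D=92
Highest average = 92 → D.

D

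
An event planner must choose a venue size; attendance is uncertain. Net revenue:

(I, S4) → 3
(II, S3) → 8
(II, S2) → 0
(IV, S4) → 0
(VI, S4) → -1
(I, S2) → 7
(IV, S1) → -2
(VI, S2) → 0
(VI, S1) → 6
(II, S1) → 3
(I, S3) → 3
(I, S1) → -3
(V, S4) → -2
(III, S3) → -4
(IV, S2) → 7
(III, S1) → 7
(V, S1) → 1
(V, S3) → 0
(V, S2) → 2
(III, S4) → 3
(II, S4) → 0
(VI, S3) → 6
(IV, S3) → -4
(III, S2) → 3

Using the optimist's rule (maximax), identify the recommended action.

Row maxima: I=7, II=8, III=7, IV=7, V=2, VI=6
Best best-case = 8 → II.

II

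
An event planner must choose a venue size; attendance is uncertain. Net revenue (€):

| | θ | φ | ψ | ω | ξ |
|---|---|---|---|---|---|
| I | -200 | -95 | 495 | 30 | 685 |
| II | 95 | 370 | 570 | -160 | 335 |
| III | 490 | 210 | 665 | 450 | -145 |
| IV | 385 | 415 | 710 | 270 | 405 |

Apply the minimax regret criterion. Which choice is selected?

Column bests: θ=490, φ=415, ψ=710, ω=450, ξ=685.
I regrets: 690, 510, 215, 420, 0 → max 690
II regrets: 395, 45, 140, 610, 350 → max 610
III regrets: 0, 205, 45, 0, 830 → max 830
IV regrets: 105, 0, 0, 180, 280 → max 280
Smallest max regret = 280 → IV.

IV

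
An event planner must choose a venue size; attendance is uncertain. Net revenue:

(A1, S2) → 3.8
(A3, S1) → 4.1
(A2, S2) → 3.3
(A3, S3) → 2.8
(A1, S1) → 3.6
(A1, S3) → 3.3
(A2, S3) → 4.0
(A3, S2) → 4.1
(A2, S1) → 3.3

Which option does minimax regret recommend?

A1

Column bests: S1=4.1, S2=4.1, S3=4.0.
A1 regrets: 0.5, 0.3, 0.7 → max 0.7
A2 regrets: 0.8, 0.8, 0.0 → max 0.8
A3 regrets: 0.0, 0.0, 1.2 → max 1.2
Smallest max regret = 0.7 → A1.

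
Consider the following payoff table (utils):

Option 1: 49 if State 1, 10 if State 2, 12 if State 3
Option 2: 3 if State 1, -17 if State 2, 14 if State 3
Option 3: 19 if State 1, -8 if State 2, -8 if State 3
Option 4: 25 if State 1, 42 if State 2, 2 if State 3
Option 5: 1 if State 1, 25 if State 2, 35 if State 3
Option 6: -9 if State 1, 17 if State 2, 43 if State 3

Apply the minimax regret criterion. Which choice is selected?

Column bests: State 1=49, State 2=42, State 3=43.
Option 1 regrets: 0, 32, 31 → max 32
Option 2 regrets: 46, 59, 29 → max 59
Option 3 regrets: 30, 50, 51 → max 51
Option 4 regrets: 24, 0, 41 → max 41
Option 5 regrets: 48, 17, 8 → max 48
Option 6 regrets: 58, 25, 0 → max 58
Smallest max regret = 32 → Option 1.

Option 1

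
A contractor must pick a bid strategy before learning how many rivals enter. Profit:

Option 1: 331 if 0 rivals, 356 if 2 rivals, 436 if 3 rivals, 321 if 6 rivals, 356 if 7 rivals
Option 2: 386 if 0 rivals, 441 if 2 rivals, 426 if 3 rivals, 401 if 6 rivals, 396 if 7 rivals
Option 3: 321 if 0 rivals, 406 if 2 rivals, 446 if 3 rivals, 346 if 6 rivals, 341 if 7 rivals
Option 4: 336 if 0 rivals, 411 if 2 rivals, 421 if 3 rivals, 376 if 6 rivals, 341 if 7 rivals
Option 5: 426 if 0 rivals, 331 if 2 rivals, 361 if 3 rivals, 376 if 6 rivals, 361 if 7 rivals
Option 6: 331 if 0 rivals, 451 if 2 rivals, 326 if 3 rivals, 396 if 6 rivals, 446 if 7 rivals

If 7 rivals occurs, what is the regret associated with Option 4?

105

Best payoff under 7 rivals is 446.
Regret = 446 − 341 = 105.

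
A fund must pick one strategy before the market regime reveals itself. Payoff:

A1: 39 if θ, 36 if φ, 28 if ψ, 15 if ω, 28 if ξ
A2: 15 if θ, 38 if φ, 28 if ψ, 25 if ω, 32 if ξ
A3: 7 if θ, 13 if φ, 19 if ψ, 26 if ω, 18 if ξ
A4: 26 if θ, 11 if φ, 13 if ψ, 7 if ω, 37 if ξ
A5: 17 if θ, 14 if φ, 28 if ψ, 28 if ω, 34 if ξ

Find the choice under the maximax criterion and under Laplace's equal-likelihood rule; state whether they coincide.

maximax → A1; laplace → A1 (agree)

Row maxima: A1=39, A2=38, A3=26, A4=37, A5=34
Best best-case = 39 → A1.
Row averages: A1=29.2, A2=27.6, A3=16.6, A4=18.8, A5=24.2
Highest average = 29.2 → A1.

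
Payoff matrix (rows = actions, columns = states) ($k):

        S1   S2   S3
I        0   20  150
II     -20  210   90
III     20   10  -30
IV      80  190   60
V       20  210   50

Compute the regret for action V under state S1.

60

Best payoff under S1 is 80.
Regret = 80 − 20 = 60.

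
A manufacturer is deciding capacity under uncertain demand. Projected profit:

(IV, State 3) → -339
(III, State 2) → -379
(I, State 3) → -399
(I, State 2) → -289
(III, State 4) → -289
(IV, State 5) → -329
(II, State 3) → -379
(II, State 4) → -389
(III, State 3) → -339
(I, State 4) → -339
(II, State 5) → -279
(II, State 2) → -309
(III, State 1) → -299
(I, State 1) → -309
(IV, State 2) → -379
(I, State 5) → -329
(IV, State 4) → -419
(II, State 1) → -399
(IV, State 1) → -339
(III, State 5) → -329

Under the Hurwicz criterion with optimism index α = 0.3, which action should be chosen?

I: 0.3·(-289) + 0.7·(-399) = -366
II: 0.3·(-279) + 0.7·(-399) = -363
III: 0.3·(-289) + 0.7·(-379) = -352
IV: 0.3·(-329) + 0.7·(-419) = -392
Highest Hurwicz score = -352 → III.

III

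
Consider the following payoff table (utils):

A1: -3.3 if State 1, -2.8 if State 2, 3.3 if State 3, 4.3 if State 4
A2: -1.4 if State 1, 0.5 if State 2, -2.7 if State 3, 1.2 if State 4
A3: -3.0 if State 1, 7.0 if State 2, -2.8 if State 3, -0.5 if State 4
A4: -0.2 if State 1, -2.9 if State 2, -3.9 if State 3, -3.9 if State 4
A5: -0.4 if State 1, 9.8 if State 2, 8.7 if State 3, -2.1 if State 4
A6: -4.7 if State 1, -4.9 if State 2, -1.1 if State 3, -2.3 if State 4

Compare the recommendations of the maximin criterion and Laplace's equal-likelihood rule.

Row minima: A1=-3.3, A2=-2.7, A3=-3.0, A4=-3.9, A5=-2.1, A6=-4.9
Best worst-case = -2.1 → A5.
Row averages: A1=0.375, A2=-0.6, A3=0.175, A4=-2.725, A5=4, A6=-3.25
Highest average = 4 → A5.

maximin → A5; laplace → A5 (agree)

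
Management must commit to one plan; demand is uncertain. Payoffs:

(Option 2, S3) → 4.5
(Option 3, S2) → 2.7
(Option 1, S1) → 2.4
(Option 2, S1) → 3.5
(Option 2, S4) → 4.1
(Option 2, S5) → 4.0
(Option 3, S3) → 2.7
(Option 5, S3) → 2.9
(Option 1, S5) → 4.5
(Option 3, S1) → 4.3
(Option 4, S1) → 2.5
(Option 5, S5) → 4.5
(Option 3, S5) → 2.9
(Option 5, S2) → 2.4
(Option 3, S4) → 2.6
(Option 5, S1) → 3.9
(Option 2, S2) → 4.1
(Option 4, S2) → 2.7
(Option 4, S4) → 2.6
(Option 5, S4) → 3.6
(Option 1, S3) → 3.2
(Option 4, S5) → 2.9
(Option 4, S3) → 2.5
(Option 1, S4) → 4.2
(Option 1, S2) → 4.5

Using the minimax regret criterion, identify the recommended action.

Column bests: S1=4.3, S2=4.5, S3=4.5, S4=4.2, S5=4.5.
Option 1 regrets: 1.9, 0.0, 1.3, 0.0, 0.0 → max 1.9
Option 2 regrets: 0.8, 0.4, 0.0, 0.1, 0.5 → max 0.8
Option 3 regrets: 0.0, 1.8, 1.8, 1.6, 1.6 → max 1.8
Option 4 regrets: 1.8, 1.8, 2.0, 1.6, 1.6 → max 2.0
Option 5 regrets: 0.4, 2.1, 1.6, 0.6, 0.0 → max 2.1
Smallest max regret = 0.8 → Option 2.

Option 2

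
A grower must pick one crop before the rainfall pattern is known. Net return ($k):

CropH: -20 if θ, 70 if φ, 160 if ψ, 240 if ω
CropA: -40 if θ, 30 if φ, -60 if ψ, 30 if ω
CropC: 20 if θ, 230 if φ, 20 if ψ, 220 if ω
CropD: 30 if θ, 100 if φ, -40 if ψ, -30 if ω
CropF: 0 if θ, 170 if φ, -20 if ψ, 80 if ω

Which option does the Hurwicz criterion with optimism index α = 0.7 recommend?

CropC

CropH: 0.7·240 + 0.3·(-20) = 162
CropA: 0.7·30 + 0.3·(-60) = 3
CropC: 0.7·230 + 0.3·20 = 167
CropD: 0.7·100 + 0.3·(-40) = 58
CropF: 0.7·170 + 0.3·(-20) = 113
Highest Hurwicz score = 167 → CropC.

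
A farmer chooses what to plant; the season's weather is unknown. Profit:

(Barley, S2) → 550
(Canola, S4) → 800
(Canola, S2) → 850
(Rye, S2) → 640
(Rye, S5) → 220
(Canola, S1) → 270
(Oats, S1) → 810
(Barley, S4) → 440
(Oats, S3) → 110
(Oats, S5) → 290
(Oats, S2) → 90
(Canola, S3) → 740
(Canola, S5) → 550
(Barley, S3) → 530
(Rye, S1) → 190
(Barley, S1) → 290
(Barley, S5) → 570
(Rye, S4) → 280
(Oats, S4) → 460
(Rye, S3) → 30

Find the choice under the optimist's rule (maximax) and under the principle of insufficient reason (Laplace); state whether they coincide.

maximax → Canola; laplace → Canola (agree)

Row maxima: Barley=570, Oats=810, Canola=850, Rye=640
Best best-case = 850 → Canola.
Row averages: Barley=476, Oats=352, Canola=642, Rye=272
Highest average = 642 → Canola.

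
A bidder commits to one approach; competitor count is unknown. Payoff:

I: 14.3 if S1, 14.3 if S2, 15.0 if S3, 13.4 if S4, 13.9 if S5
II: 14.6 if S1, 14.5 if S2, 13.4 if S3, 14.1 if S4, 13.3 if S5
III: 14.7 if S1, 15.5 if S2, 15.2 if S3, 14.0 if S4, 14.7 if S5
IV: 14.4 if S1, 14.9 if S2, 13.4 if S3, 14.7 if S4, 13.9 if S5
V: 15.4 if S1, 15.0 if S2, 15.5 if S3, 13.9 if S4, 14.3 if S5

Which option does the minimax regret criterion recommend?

Column bests: S1=15.4, S2=15.5, S3=15.5, S4=14.7, S5=14.7.
I regrets: 1.1, 1.2, 0.5, 1.3, 0.8 → max 1.3
II regrets: 0.8, 1.0, 2.1, 0.6, 1.4 → max 2.1
III regrets: 0.7, 0.0, 0.3, 0.7, 0.0 → max 0.7
IV regrets: 1.0, 0.6, 2.1, 0.0, 0.8 → max 2.1
V regrets: 0.0, 0.5, 0.0, 0.8, 0.4 → max 0.8
Smallest max regret = 0.7 → III.

III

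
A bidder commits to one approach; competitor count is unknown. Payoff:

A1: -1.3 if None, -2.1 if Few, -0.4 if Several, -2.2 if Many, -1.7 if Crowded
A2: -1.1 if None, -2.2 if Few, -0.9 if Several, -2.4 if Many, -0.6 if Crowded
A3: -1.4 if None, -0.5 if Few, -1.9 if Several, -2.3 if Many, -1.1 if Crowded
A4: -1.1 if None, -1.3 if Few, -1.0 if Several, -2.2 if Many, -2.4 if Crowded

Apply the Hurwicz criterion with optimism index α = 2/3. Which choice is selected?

A1: 2/3·(-0.4) + 1/3·(-2.2) = -1
A2: 2/3·(-0.6) + 1/3·(-2.4) = -1.2
A3: 2/3·(-0.5) + 1/3·(-2.3) = -1.1
A4: 2/3·(-1.0) + 1/3·(-2.4) = -22/15
Highest Hurwicz score = -1 → A1.

A1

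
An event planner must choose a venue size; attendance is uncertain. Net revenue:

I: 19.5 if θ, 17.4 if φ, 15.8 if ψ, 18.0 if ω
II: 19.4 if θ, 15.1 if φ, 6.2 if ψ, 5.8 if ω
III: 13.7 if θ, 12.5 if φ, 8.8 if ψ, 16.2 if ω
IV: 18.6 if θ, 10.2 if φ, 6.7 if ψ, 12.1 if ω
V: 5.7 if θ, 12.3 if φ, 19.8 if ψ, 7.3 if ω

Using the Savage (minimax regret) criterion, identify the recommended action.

Column bests: θ=19.5, φ=17.4, ψ=19.8, ω=18.0.
I regrets: 0.0, 0.0, 4.0, 0.0 → max 4.0
II regrets: 0.1, 2.3, 13.6, 12.2 → max 13.6
III regrets: 5.8, 4.9, 11.0, 1.8 → max 11.0
IV regrets: 0.9, 7.2, 13.1, 5.9 → max 13.1
V regrets: 13.8, 5.1, 0.0, 10.7 → max 13.8
Smallest max regret = 4.0 → I.

I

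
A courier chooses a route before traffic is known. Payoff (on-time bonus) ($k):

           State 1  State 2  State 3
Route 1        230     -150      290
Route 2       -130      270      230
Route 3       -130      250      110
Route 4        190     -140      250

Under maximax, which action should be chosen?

Row maxima: Route 1=290, Route 2=270, Route 3=250, Route 4=250
Best best-case = 290 → Route 1.

Route 1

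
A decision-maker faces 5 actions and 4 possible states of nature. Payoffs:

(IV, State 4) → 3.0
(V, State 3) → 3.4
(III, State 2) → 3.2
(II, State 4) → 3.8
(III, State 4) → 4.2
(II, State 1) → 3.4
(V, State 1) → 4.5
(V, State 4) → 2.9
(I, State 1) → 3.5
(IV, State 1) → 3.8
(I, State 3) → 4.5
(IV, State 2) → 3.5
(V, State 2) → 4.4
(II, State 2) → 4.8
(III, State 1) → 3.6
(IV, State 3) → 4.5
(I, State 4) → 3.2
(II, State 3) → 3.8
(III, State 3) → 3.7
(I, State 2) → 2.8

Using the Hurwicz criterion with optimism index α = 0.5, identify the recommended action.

II

I: 0.5·4.5 + 0.5·2.8 = 3.65
II: 0.5·4.8 + 0.5·3.4 = 4.1
III: 0.5·4.2 + 0.5·3.2 = 3.7
IV: 0.5·4.5 + 0.5·3.0 = 3.75
V: 0.5·4.5 + 0.5·2.9 = 3.7
Highest Hurwicz score = 4.1 → II.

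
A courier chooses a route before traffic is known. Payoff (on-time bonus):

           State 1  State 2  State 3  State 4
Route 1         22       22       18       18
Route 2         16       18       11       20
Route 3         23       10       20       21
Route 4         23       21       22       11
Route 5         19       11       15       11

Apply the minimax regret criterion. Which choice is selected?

Column bests: State 1=23, State 2=22, State 3=22, State 4=21.
Route 1 regrets: 1, 0, 4, 3 → max 4
Route 2 regrets: 7, 4, 11, 1 → max 11
Route 3 regrets: 0, 12, 2, 0 → max 12
Route 4 regrets: 0, 1, 0, 10 → max 10
Route 5 regrets: 4, 11, 7, 10 → max 11
Smallest max regret = 4 → Route 1.

Route 1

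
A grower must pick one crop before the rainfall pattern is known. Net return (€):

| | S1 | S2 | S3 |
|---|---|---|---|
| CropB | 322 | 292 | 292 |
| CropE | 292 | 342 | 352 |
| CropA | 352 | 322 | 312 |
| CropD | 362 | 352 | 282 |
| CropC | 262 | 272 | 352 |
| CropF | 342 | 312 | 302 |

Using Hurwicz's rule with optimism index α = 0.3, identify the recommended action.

CropB: 0.3·322 + 0.7·292 = 301
CropE: 0.3·352 + 0.7·292 = 310
CropA: 0.3·352 + 0.7·312 = 324
CropD: 0.3·362 + 0.7·282 = 306
CropC: 0.3·352 + 0.7·262 = 289
CropF: 0.3·342 + 0.7·302 = 314
Highest Hurwicz score = 324 → CropA.

CropA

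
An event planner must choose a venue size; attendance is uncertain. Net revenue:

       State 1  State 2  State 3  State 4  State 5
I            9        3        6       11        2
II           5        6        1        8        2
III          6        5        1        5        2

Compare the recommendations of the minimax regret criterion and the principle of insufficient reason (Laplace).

Column bests: State 1=9, State 2=6, State 3=6, State 4=11, State 5=2.
I regrets: 0, 3, 0, 0, 0 → max 3
II regrets: 4, 0, 5, 3, 0 → max 5
III regrets: 3, 1, 5, 6, 0 → max 6
Smallest max regret = 3 → I.
Row averages: I=6.2, II=4.4, III=3.8
Highest average = 6.2 → I.

minimax regret → I; laplace → I (agree)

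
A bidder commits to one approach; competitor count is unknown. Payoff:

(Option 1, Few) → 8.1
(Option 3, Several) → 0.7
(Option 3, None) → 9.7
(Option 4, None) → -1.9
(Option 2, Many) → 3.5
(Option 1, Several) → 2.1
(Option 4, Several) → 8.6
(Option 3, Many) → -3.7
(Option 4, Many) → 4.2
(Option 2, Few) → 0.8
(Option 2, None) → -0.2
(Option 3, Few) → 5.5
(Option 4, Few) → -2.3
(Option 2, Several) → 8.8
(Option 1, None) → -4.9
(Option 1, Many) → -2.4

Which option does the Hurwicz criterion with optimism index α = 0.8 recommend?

Option 3

Option 1: 0.8·8.1 + 0.2·(-4.9) = 5.5
Option 2: 0.8·8.8 + 0.2·(-0.2) = 7
Option 3: 0.8·9.7 + 0.2·(-3.7) = 7.02
Option 4: 0.8·8.6 + 0.2·(-2.3) = 6.42
Highest Hurwicz score = 7.02 → Option 3.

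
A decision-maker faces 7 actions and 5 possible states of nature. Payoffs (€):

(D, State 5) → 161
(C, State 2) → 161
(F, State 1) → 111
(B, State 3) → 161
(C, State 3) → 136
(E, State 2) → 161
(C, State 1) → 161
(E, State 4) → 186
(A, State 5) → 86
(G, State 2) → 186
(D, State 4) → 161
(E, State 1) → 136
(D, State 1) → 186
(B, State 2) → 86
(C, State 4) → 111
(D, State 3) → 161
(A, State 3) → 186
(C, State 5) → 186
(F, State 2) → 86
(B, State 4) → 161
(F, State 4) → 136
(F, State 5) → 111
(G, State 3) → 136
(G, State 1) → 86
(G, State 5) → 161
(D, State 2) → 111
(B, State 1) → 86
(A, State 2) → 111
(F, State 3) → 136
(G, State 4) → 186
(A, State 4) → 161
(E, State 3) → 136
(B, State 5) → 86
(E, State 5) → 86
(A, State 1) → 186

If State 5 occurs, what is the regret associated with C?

0

Best payoff under State 5 is 186.
Regret = 186 − 186 = 0.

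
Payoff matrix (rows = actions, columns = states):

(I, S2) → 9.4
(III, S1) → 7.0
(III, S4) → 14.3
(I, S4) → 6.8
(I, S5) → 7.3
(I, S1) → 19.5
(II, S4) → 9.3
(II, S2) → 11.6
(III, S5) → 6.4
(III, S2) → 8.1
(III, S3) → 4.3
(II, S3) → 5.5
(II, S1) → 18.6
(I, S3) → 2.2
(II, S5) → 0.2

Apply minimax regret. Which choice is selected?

Column bests: S1=19.5, S2=11.6, S3=5.5, S4=14.3, S5=7.3.
I regrets: 0.0, 2.2, 3.3, 7.5, 0.0 → max 7.5
II regrets: 0.9, 0.0, 0.0, 5.0, 7.1 → max 7.1
III regrets: 12.5, 3.5, 1.2, 0.0, 0.9 → max 12.5
Smallest max regret = 7.1 → II.

II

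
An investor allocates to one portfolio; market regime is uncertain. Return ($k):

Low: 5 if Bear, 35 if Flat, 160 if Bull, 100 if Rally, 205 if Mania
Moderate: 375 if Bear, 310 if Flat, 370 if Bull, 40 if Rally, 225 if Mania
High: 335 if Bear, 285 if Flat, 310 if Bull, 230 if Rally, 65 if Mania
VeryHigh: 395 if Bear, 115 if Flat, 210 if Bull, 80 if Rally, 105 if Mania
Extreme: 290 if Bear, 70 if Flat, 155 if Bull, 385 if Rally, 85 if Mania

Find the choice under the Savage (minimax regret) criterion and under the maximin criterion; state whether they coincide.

Column bests: Bear=395, Flat=310, Bull=370, Rally=385, Mania=225.
Low regrets: 390, 275, 210, 285, 20 → max 390
Moderate regrets: 20, 0, 0, 345, 0 → max 345
High regrets: 60, 25, 60, 155, 160 → max 160
VeryHigh regrets: 0, 195, 160, 305, 120 → max 305
Extreme regrets: 105, 240, 215, 0, 140 → max 240
Smallest max regret = 160 → High.
Row minima: Low=5, Moderate=40, High=65, VeryHigh=80, Extreme=70
Best worst-case = 80 → VeryHigh.

minimax regret → High; maximin → VeryHigh (disagree)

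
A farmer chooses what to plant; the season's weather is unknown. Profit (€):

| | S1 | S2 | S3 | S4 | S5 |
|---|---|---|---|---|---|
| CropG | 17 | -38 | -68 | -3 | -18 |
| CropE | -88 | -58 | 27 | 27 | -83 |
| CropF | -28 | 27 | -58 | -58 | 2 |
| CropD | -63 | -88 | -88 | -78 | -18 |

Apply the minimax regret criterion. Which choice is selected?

Column bests: S1=17, S2=27, S3=27, S4=27, S5=2.
CropG regrets: 0, 65, 95, 30, 20 → max 95
CropE regrets: 105, 85, 0, 0, 85 → max 105
CropF regrets: 45, 0, 85, 85, 0 → max 85
CropD regrets: 80, 115, 115, 105, 20 → max 115
Smallest max regret = 85 → CropF.

CropF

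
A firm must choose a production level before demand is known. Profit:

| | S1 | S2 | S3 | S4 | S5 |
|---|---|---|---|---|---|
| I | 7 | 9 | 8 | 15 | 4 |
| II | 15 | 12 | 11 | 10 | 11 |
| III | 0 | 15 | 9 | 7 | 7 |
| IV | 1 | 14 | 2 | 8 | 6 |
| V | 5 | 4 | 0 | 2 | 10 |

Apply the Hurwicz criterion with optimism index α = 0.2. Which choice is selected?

II

I: 0.2·15 + 0.8·4 = 6.2
II: 0.2·15 + 0.8·10 = 11
III: 0.2·15 + 0.8·0 = 3
IV: 0.2·14 + 0.8·1 = 3.6
V: 0.2·10 + 0.8·0 = 2
Highest Hurwicz score = 11 → II.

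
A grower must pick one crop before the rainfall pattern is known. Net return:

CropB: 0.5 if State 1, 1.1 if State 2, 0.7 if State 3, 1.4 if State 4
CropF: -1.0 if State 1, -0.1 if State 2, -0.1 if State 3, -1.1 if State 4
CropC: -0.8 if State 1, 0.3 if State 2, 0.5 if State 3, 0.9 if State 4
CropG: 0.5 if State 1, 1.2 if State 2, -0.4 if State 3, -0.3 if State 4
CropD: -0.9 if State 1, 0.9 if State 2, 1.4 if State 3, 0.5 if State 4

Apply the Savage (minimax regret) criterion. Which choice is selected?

CropB

Column bests: State 1=0.5, State 2=1.2, State 3=1.4, State 4=1.4.
CropB regrets: 0.0, 0.1, 0.7, 0.0 → max 0.7
CropF regrets: 1.5, 1.3, 1.5, 2.5 → max 2.5
CropC regrets: 1.3, 0.9, 0.9, 0.5 → max 1.3
CropG regrets: 0.0, 0.0, 1.8, 1.7 → max 1.8
CropD regrets: 1.4, 0.3, 0.0, 0.9 → max 1.4
Smallest max regret = 0.7 → CropB.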